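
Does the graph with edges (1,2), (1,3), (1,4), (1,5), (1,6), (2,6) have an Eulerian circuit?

Step 1: Find the degree of each vertex:
  deg(1) = 5
  deg(2) = 2
  deg(3) = 1
  deg(4) = 1
  deg(5) = 1
  deg(6) = 2

Step 2: Count vertices with odd degree:
  Odd-degree vertices: 1, 3, 4, 5 (4 total)

Step 3: Apply Euler's theorem:
  - Eulerian circuit exists iff graph is connected and all vertices have even degree
  - Eulerian path exists iff graph is connected and has 0 or 2 odd-degree vertices

Graph has 4 odd-degree vertices (need 0 or 2).
Neither Eulerian path nor Eulerian circuit exists.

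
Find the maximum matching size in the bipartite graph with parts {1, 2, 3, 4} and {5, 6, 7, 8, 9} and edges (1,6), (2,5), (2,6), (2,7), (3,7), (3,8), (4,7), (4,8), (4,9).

Step 1: List the neighbors of each left vertex:
  1: 6
  2: 5, 6, 7
  3: 7, 8
  4: 7, 8, 9

Step 2: Greedily match left vertices, then look for augmenting paths:
  Match 1 -- 6
  Match 2 -- 5
  Match 3 -- 7
  Match 4 -- 8
  No augmenting path remains.

Step 3: Verify this is maximum:
  Matching size 4 = min(|L|, |R|) = min(4, 5), which is an upper bound, so this matching is maximum.

Maximum matching: {(1,6), (2,5), (3,7), (4,8)}
Size: 4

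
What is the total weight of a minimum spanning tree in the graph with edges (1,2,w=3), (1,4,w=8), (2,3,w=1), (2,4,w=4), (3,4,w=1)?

Apply Kruskal's algorithm (sort edges by weight, add if no cycle):

Sorted edges by weight:
  (2,3) w=1
  (3,4) w=1
  (1,2) w=3
  (2,4) w=4
  (1,4) w=8

Add edge (2,3) w=1 -- no cycle. Running total: 1
Add edge (3,4) w=1 -- no cycle. Running total: 2
Add edge (1,2) w=3 -- no cycle. Running total: 5

MST edges: (2,3,w=1), (3,4,w=1), (1,2,w=3)
Total MST weight: 1 + 1 + 3 = 5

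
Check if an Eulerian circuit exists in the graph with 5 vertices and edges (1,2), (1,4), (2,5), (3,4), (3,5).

Step 1: Find the degree of each vertex:
  deg(1) = 2
  deg(2) = 2
  deg(3) = 2
  deg(4) = 2
  deg(5) = 2

Step 2: Count vertices with odd degree:
  All vertices have even degree (0 odd-degree vertices)

Step 3: Apply Euler's theorem:
  - Eulerian circuit exists iff graph is connected and all vertices have even degree
  - Eulerian path exists iff graph is connected and has 0 or 2 odd-degree vertices

Graph is connected with 0 odd-degree vertices.
Both Eulerian circuit and Eulerian path exist.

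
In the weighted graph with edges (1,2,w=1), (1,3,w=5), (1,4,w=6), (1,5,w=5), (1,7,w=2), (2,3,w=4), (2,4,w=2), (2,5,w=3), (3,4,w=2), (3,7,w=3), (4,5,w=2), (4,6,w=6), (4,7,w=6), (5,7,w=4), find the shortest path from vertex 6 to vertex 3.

Step 1: Build adjacency list with weights:
  1: 2(w=1), 3(w=5), 4(w=6), 5(w=5), 7(w=2)
  2: 1(w=1), 3(w=4), 4(w=2), 5(w=3)
  3: 1(w=5), 2(w=4), 4(w=2), 7(w=3)
  4: 1(w=6), 2(w=2), 3(w=2), 5(w=2), 6(w=6), 7(w=6)
  5: 1(w=5), 2(w=3), 4(w=2), 7(w=4)
  6: 4(w=6)
  7: 1(w=2), 3(w=3), 4(w=6), 5(w=4)

Step 2: Apply Dijkstra's algorithm from vertex 6:
  Visit vertex 6 (distance=0)
    Update dist[4] = 6
  Visit vertex 4 (distance=6)
    Update dist[1] = 12
    Update dist[2] = 8
    Update dist[3] = 8
    Update dist[5] = 8
    Update dist[7] = 12
  Visit vertex 2 (distance=8)
    Update dist[1] = 9
  Visit vertex 3 (distance=8)
    Update dist[7] = 11

Step 3: Shortest path: 6 -> 4 -> 3
Total weight: 6 + 2 = 8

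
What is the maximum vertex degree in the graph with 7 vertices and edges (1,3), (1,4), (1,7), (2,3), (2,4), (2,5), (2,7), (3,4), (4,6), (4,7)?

Step 1: Count edges incident to each vertex:
  deg(1) = 3 (neighbors: 3, 4, 7)
  deg(2) = 4 (neighbors: 3, 4, 5, 7)
  deg(3) = 3 (neighbors: 1, 2, 4)
  deg(4) = 5 (neighbors: 1, 2, 3, 6, 7)
  deg(5) = 1 (neighbors: 2)
  deg(6) = 1 (neighbors: 4)
  deg(7) = 3 (neighbors: 1, 2, 4)

Step 2: Find maximum:
  max(3, 4, 3, 5, 1, 1, 3) = 5 (vertex 4)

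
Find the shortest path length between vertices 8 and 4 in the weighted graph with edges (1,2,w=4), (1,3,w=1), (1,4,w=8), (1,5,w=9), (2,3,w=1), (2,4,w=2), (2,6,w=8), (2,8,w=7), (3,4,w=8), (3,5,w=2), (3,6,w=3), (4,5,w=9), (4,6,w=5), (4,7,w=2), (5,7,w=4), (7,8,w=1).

Step 1: Build adjacency list with weights:
  1: 2(w=4), 3(w=1), 4(w=8), 5(w=9)
  2: 1(w=4), 3(w=1), 4(w=2), 6(w=8), 8(w=7)
  3: 1(w=1), 2(w=1), 4(w=8), 5(w=2), 6(w=3)
  4: 1(w=8), 2(w=2), 3(w=8), 5(w=9), 6(w=5), 7(w=2)
  5: 1(w=9), 3(w=2), 4(w=9), 7(w=4)
  6: 2(w=8), 3(w=3), 4(w=5)
  7: 4(w=2), 5(w=4), 8(w=1)
  8: 2(w=7), 7(w=1)

Step 2: Apply Dijkstra's algorithm from vertex 8:
  Visit vertex 8 (distance=0)
    Update dist[2] = 7
    Update dist[7] = 1
  Visit vertex 7 (distance=1)
    Update dist[4] = 3
    Update dist[5] = 5
  Visit vertex 4 (distance=3)
    Update dist[1] = 11
    Update dist[2] = 5
    Update dist[3] = 11
    Update dist[6] = 8

Step 3: Shortest path: 8 -> 7 -> 4
Total weight: 1 + 2 = 3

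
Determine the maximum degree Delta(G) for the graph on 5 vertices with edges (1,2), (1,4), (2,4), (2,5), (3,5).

Step 1: Count edges incident to each vertex:
  deg(1) = 2 (neighbors: 2, 4)
  deg(2) = 3 (neighbors: 1, 4, 5)
  deg(3) = 1 (neighbors: 5)
  deg(4) = 2 (neighbors: 1, 2)
  deg(5) = 2 (neighbors: 2, 3)

Step 2: Find maximum:
  max(2, 3, 1, 2, 2) = 3 (vertex 2)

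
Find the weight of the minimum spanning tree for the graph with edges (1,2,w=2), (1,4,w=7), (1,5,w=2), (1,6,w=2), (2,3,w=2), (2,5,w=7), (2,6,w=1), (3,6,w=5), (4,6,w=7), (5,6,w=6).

Apply Kruskal's algorithm (sort edges by weight, add if no cycle):

Sorted edges by weight:
  (2,6) w=1
  (1,6) w=2
  (1,2) w=2
  (1,5) w=2
  (2,3) w=2
  (3,6) w=5
  (5,6) w=6
  (1,4) w=7
  (2,5) w=7
  (4,6) w=7

Add edge (2,6) w=1 -- no cycle. Running total: 1
Add edge (1,6) w=2 -- no cycle. Running total: 3
Skip edge (1,2) w=2 -- would create cycle
Add edge (1,5) w=2 -- no cycle. Running total: 5
Add edge (2,3) w=2 -- no cycle. Running total: 7
Skip edge (3,6) w=5 -- would create cycle
Skip edge (5,6) w=6 -- would create cycle
Add edge (1,4) w=7 -- no cycle. Running total: 14

MST edges: (2,6,w=1), (1,6,w=2), (1,5,w=2), (2,3,w=2), (1,4,w=7)
Total MST weight: 1 + 2 + 2 + 2 + 7 = 14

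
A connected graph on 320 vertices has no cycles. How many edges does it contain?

A tree on n vertices always has exactly n - 1 edges.
For n = 320: edges = 320 - 1 = 319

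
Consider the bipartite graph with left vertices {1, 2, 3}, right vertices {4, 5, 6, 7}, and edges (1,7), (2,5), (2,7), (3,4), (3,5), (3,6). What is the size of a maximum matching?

Step 1: List the neighbors of each left vertex:
  1: 7
  2: 5, 7
  3: 4, 5, 6

Step 2: Greedily match left vertices, then look for augmenting paths:
  Match 1 -- 7
  Match 2 -- 5
  Match 3 -- 4
  No augmenting path remains.

Step 3: Verify this is maximum:
  Matching size 3 = min(|L|, |R|) = min(3, 4), which is an upper bound, so this matching is maximum.

Maximum matching: {(1,7), (2,5), (3,4)}
Size: 3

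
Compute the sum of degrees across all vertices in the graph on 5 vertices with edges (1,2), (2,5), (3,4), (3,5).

Step 1: Count edges incident to each vertex:
  deg(1) = 1 (neighbors: 2)
  deg(2) = 2 (neighbors: 1, 5)
  deg(3) = 2 (neighbors: 4, 5)
  deg(4) = 1 (neighbors: 3)
  deg(5) = 2 (neighbors: 2, 3)

Step 2: Sum all degrees:
  1 + 2 + 2 + 1 + 2 = 8

Verification: sum of degrees = 2 * |E| = 2 * 4 = 8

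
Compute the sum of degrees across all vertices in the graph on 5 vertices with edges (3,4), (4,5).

Step 1: Count edges incident to each vertex:
  deg(1) = 0 (neighbors: none)
  deg(2) = 0 (neighbors: none)
  deg(3) = 1 (neighbors: 4)
  deg(4) = 2 (neighbors: 3, 5)
  deg(5) = 1 (neighbors: 4)

Step 2: Sum all degrees:
  0 + 0 + 1 + 2 + 1 = 4

Verification: sum of degrees = 2 * |E| = 2 * 2 = 4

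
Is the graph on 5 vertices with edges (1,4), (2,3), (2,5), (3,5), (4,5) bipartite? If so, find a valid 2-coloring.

Step 1: Attempt 2-coloring using BFS:
  Start at vertex 1, assign color 0
  Color vertex 4 with color 1 (neighbor of 1)
  Color vertex 5 with color 0 (neighbor of 4)
  Color vertex 2 with color 1 (neighbor of 5)
  Color vertex 3 with color 1 (neighbor of 5)

Step 2: Conflict found! Vertices 2 and 3 are adjacent but have the same color.
This means the graph contains an odd cycle.

The graph is NOT bipartite.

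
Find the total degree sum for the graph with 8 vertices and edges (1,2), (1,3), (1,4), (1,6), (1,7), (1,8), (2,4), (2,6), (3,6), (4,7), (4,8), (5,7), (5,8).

Step 1: Count edges incident to each vertex:
  deg(1) = 6 (neighbors: 2, 3, 4, 6, 7, 8)
  deg(2) = 3 (neighbors: 1, 4, 6)
  deg(3) = 2 (neighbors: 1, 6)
  deg(4) = 4 (neighbors: 1, 2, 7, 8)
  deg(5) = 2 (neighbors: 7, 8)
  deg(6) = 3 (neighbors: 1, 2, 3)
  deg(7) = 3 (neighbors: 1, 4, 5)
  deg(8) = 3 (neighbors: 1, 4, 5)

Step 2: Sum all degrees:
  6 + 3 + 2 + 4 + 2 + 3 + 3 + 3 = 26

Verification: sum of degrees = 2 * |E| = 2 * 13 = 26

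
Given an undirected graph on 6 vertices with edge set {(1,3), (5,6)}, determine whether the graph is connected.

Step 1: Build adjacency list from edges:
  1: 3
  2: (none)
  3: 1
  4: (none)
  5: 6
  6: 5

Step 2: Run BFS/DFS from vertex 1:
  Visited: {1, 3}
  Reached 2 of 6 vertices

Step 3: Only 2 of 6 vertices reached. Graph is disconnected.
Connected components: {1, 3}, {2}, {4}, {5, 6}
Answer: No, the graph is not connected (4 components).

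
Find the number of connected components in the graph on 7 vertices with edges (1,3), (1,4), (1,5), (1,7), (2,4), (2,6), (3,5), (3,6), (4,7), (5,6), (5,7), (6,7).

Step 1: Build adjacency list from edges:
  1: 3, 4, 5, 7
  2: 4, 6
  3: 1, 5, 6
  4: 1, 2, 7
  5: 1, 3, 6, 7
  6: 2, 3, 5, 7
  7: 1, 4, 5, 6

Step 2: Run BFS/DFS from vertex 1:
  Visited: {1, 3, 4, 5, 7, 6, 2}
  Reached 7 of 7 vertices

Step 3: All 7 vertices reached from vertex 1, so the graph is connected.
Number of connected components: 1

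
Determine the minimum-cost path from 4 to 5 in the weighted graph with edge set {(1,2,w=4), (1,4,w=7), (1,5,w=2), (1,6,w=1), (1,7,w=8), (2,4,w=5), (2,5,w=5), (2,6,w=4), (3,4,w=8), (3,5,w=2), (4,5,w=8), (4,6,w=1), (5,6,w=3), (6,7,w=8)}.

Step 1: Build adjacency list with weights:
  1: 2(w=4), 4(w=7), 5(w=2), 6(w=1), 7(w=8)
  2: 1(w=4), 4(w=5), 5(w=5), 6(w=4)
  3: 4(w=8), 5(w=2)
  4: 1(w=7), 2(w=5), 3(w=8), 5(w=8), 6(w=1)
  5: 1(w=2), 2(w=5), 3(w=2), 4(w=8), 6(w=3)
  6: 1(w=1), 2(w=4), 4(w=1), 5(w=3), 7(w=8)
  7: 1(w=8), 6(w=8)

Step 2: Apply Dijkstra's algorithm from vertex 4:
  Visit vertex 4 (distance=0)
    Update dist[1] = 7
    Update dist[2] = 5
    Update dist[3] = 8
    Update dist[5] = 8
    Update dist[6] = 1
  Visit vertex 6 (distance=1)
    Update dist[1] = 2
    Update dist[5] = 4
    Update dist[7] = 9
  Visit vertex 1 (distance=2)
  Visit vertex 5 (distance=4)
    Update dist[3] = 6

Step 3: Shortest path: 4 -> 6 -> 5
Total weight: 1 + 3 = 4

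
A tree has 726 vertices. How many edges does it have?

A tree on n vertices always has exactly n - 1 edges.
For n = 726: edges = 726 - 1 = 725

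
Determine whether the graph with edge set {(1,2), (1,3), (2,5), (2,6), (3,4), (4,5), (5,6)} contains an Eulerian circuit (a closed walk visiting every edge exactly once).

Step 1: Find the degree of each vertex:
  deg(1) = 2
  deg(2) = 3
  deg(3) = 2
  deg(4) = 2
  deg(5) = 3
  deg(6) = 2

Step 2: Count vertices with odd degree:
  Odd-degree vertices: 2, 5 (2 total)

Step 3: Apply Euler's theorem:
  - Eulerian circuit exists iff graph is connected and all vertices have even degree
  - Eulerian path exists iff graph is connected and has 0 or 2 odd-degree vertices

Graph is connected with exactly 2 odd-degree vertices (2, 5).
Eulerian path exists (starting and ending at the odd-degree vertices), but no Eulerian circuit.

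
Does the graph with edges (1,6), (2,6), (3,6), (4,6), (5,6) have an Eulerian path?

Step 1: Find the degree of each vertex:
  deg(1) = 1
  deg(2) = 1
  deg(3) = 1
  deg(4) = 1
  deg(5) = 1
  deg(6) = 5

Step 2: Count vertices with odd degree:
  Odd-degree vertices: 1, 2, 3, 4, 5, 6 (6 total)

Step 3: Apply Euler's theorem:
  - Eulerian circuit exists iff graph is connected and all vertices have even degree
  - Eulerian path exists iff graph is connected and has 0 or 2 odd-degree vertices

Graph has 6 odd-degree vertices (need 0 or 2).
Neither Eulerian path nor Eulerian circuit exists.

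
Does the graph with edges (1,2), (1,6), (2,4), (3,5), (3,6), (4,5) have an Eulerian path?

Step 1: Find the degree of each vertex:
  deg(1) = 2
  deg(2) = 2
  deg(3) = 2
  deg(4) = 2
  deg(5) = 2
  deg(6) = 2

Step 2: Count vertices with odd degree:
  All vertices have even degree (0 odd-degree vertices)

Step 3: Apply Euler's theorem:
  - Eulerian circuit exists iff graph is connected and all vertices have even degree
  - Eulerian path exists iff graph is connected and has 0 or 2 odd-degree vertices

Graph is connected with 0 odd-degree vertices.
Both Eulerian circuit and Eulerian path exist.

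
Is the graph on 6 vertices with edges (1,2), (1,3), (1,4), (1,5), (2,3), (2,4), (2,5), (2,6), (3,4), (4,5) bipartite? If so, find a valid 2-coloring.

Step 1: Attempt 2-coloring using BFS:
  Start at vertex 1, assign color 0
  Color vertex 2 with color 1 (neighbor of 1)
  Color vertex 3 with color 1 (neighbor of 1)
  Color vertex 4 with color 1 (neighbor of 1)
  Color vertex 5 with color 1 (neighbor of 1)

Step 2: Conflict found! Vertices 2 and 3 are adjacent but have the same color.
This means the graph contains an odd cycle.

The graph is NOT bipartite.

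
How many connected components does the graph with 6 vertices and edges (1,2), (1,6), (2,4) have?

Step 1: Build adjacency list from edges:
  1: 2, 6
  2: 1, 4
  3: (none)
  4: 2
  5: (none)
  6: 1

Step 2: Run BFS/DFS from vertex 1:
  Visited: {1, 2, 6, 4}
  Reached 4 of 6 vertices

Step 3: Only 4 of 6 vertices reached. Graph is disconnected.
Connected components: {1, 2, 4, 6}, {3}, {5}
Number of connected components: 3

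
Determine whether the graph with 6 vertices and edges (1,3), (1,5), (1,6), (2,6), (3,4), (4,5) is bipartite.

Step 1: Attempt 2-coloring using BFS:
  Start at vertex 1, assign color 0
  Color vertex 3 with color 1 (neighbor of 1)
  Color vertex 5 with color 1 (neighbor of 1)
  Color vertex 6 with color 1 (neighbor of 1)
  Color vertex 4 with color 0 (neighbor of 3)
  Color vertex 2 with color 0 (neighbor of 6)

Step 2: 2-coloring succeeded. No conflicts found.
  Set A (color 0): {1, 2, 4}
  Set B (color 1): {3, 5, 6}

The graph is bipartite with partition {1, 2, 4}, {3, 5, 6}.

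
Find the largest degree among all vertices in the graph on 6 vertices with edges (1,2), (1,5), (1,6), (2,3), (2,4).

Step 1: Count edges incident to each vertex:
  deg(1) = 3 (neighbors: 2, 5, 6)
  deg(2) = 3 (neighbors: 1, 3, 4)
  deg(3) = 1 (neighbors: 2)
  deg(4) = 1 (neighbors: 2)
  deg(5) = 1 (neighbors: 1)
  deg(6) = 1 (neighbors: 1)

Step 2: Find maximum:
  max(3, 3, 1, 1, 1, 1) = 3 (vertex 1)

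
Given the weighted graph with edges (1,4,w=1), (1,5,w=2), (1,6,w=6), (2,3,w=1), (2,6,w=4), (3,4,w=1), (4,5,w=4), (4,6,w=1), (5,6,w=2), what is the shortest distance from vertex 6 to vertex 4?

Step 1: Build adjacency list with weights:
  1: 4(w=1), 5(w=2), 6(w=6)
  2: 3(w=1), 6(w=4)
  3: 2(w=1), 4(w=1)
  4: 1(w=1), 3(w=1), 5(w=4), 6(w=1)
  5: 1(w=2), 4(w=4), 6(w=2)
  6: 1(w=6), 2(w=4), 4(w=1), 5(w=2)

Step 2: Apply Dijkstra's algorithm from vertex 6:
  Visit vertex 6 (distance=0)
    Update dist[1] = 6
    Update dist[2] = 4
    Update dist[4] = 1
    Update dist[5] = 2
  Visit vertex 4 (distance=1)
    Update dist[1] = 2
    Update dist[3] = 2

Step 3: Shortest path: 6 -> 4
Total weight: 1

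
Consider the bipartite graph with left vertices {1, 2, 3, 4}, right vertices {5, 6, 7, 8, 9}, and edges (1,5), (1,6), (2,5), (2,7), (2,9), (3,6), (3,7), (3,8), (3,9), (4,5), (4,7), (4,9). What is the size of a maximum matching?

Step 1: List the neighbors of each left vertex:
  1: 5, 6
  2: 5, 7, 9
  3: 6, 7, 8, 9
  4: 5, 7, 9

Step 2: Greedily match left vertices, then look for augmenting paths:
  Match 1 -- 5
  Match 2 -- 7
  Match 3 -- 6
  Match 4 -- 9
  No augmenting path remains.

Step 3: Verify this is maximum:
  Matching size 4 = min(|L|, |R|) = min(4, 5), which is an upper bound, so this matching is maximum.

Maximum matching: {(1,5), (2,7), (3,6), (4,9)}
Size: 4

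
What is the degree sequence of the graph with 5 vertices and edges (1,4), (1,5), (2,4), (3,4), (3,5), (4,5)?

Step 1: Count edges incident to each vertex:
  deg(1) = 2 (neighbors: 4, 5)
  deg(2) = 1 (neighbors: 4)
  deg(3) = 2 (neighbors: 4, 5)
  deg(4) = 4 (neighbors: 1, 2, 3, 5)
  deg(5) = 3 (neighbors: 1, 3, 4)

Step 2: Sort degrees in non-increasing order:
  Degrees: [2, 1, 2, 4, 3] -> sorted: [4, 3, 2, 2, 1]

Degree sequence: [4, 3, 2, 2, 1]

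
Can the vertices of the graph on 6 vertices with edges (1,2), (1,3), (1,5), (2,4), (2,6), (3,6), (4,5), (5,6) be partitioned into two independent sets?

Step 1: Attempt 2-coloring using BFS:
  Start at vertex 1, assign color 0
  Color vertex 2 with color 1 (neighbor of 1)
  Color vertex 3 with color 1 (neighbor of 1)
  Color vertex 5 with color 1 (neighbor of 1)
  Color vertex 4 with color 0 (neighbor of 2)
  Color vertex 6 with color 0 (neighbor of 2)

Step 2: 2-coloring succeeded. No conflicts found.
  Set A (color 0): {1, 4, 6}
  Set B (color 1): {2, 3, 5}

The graph is bipartite with partition {1, 4, 6}, {2, 3, 5}.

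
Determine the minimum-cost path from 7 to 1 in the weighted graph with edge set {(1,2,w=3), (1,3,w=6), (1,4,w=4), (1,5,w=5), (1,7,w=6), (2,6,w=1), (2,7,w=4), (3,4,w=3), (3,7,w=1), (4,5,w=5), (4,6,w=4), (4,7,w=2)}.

Step 1: Build adjacency list with weights:
  1: 2(w=3), 3(w=6), 4(w=4), 5(w=5), 7(w=6)
  2: 1(w=3), 6(w=1), 7(w=4)
  3: 1(w=6), 4(w=3), 7(w=1)
  4: 1(w=4), 3(w=3), 5(w=5), 6(w=4), 7(w=2)
  5: 1(w=5), 4(w=5)
  6: 2(w=1), 4(w=4)
  7: 1(w=6), 2(w=4), 3(w=1), 4(w=2)

Step 2: Apply Dijkstra's algorithm from vertex 7:
  Visit vertex 7 (distance=0)
    Update dist[1] = 6
    Update dist[2] = 4
    Update dist[3] = 1
    Update dist[4] = 2
  Visit vertex 3 (distance=1)
  Visit vertex 4 (distance=2)
    Update dist[5] = 7
    Update dist[6] = 6
  Visit vertex 2 (distance=4)
    Update dist[6] = 5
  Visit vertex 6 (distance=5)
  Visit vertex 1 (distance=6)

Step 3: Shortest path: 7 -> 1
Total weight: 6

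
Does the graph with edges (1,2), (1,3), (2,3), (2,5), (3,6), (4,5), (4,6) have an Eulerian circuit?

Step 1: Find the degree of each vertex:
  deg(1) = 2
  deg(2) = 3
  deg(3) = 3
  deg(4) = 2
  deg(5) = 2
  deg(6) = 2

Step 2: Count vertices with odd degree:
  Odd-degree vertices: 2, 3 (2 total)

Step 3: Apply Euler's theorem:
  - Eulerian circuit exists iff graph is connected and all vertices have even degree
  - Eulerian path exists iff graph is connected and has 0 or 2 odd-degree vertices

Graph is connected with exactly 2 odd-degree vertices (2, 3).
Eulerian path exists (starting and ending at the odd-degree vertices), but no Eulerian circuit.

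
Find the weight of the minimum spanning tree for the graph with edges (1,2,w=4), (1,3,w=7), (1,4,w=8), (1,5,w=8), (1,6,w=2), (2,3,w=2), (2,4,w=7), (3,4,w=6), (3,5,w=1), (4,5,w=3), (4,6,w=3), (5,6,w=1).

Apply Kruskal's algorithm (sort edges by weight, add if no cycle):

Sorted edges by weight:
  (3,5) w=1
  (5,6) w=1
  (1,6) w=2
  (2,3) w=2
  (4,6) w=3
  (4,5) w=3
  (1,2) w=4
  (3,4) w=6
  (1,3) w=7
  (2,4) w=7
  (1,4) w=8
  (1,5) w=8

Add edge (3,5) w=1 -- no cycle. Running total: 1
Add edge (5,6) w=1 -- no cycle. Running total: 2
Add edge (1,6) w=2 -- no cycle. Running total: 4
Add edge (2,3) w=2 -- no cycle. Running total: 6
Add edge (4,6) w=3 -- no cycle. Running total: 9

MST edges: (3,5,w=1), (5,6,w=1), (1,6,w=2), (2,3,w=2), (4,6,w=3)
Total MST weight: 1 + 1 + 2 + 2 + 3 = 9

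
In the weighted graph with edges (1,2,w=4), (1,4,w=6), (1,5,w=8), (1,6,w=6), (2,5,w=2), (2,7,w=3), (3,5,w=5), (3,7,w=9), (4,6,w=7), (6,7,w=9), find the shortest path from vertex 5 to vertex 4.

Step 1: Build adjacency list with weights:
  1: 2(w=4), 4(w=6), 5(w=8), 6(w=6)
  2: 1(w=4), 5(w=2), 7(w=3)
  3: 5(w=5), 7(w=9)
  4: 1(w=6), 6(w=7)
  5: 1(w=8), 2(w=2), 3(w=5)
  6: 1(w=6), 4(w=7), 7(w=9)
  7: 2(w=3), 3(w=9), 6(w=9)

Step 2: Apply Dijkstra's algorithm from vertex 5:
  Visit vertex 5 (distance=0)
    Update dist[1] = 8
    Update dist[2] = 2
    Update dist[3] = 5
  Visit vertex 2 (distance=2)
    Update dist[1] = 6
    Update dist[7] = 5
  Visit vertex 3 (distance=5)
  Visit vertex 7 (distance=5)
    Update dist[6] = 14
  Visit vertex 1 (distance=6)
    Update dist[4] = 12
    Update dist[6] = 12
  Visit vertex 4 (distance=12)

Step 3: Shortest path: 5 -> 2 -> 1 -> 4
Total weight: 2 + 4 + 6 = 12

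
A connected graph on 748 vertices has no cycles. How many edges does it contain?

A tree on n vertices always has exactly n - 1 edges.
For n = 748: edges = 748 - 1 = 747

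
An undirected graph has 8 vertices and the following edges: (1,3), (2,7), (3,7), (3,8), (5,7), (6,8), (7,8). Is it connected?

Step 1: Build adjacency list from edges:
  1: 3
  2: 7
  3: 1, 7, 8
  4: (none)
  5: 7
  6: 8
  7: 2, 3, 5, 8
  8: 3, 6, 7

Step 2: Run BFS/DFS from vertex 1:
  Visited: {1, 3, 7, 8, 2, 5, 6}
  Reached 7 of 8 vertices

Step 3: Only 7 of 8 vertices reached. Graph is disconnected.
Connected components: {1, 2, 3, 5, 6, 7, 8}, {4}
Answer: No, the graph is not connected (2 components).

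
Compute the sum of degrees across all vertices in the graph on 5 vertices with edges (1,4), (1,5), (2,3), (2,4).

Step 1: Count edges incident to each vertex:
  deg(1) = 2 (neighbors: 4, 5)
  deg(2) = 2 (neighbors: 3, 4)
  deg(3) = 1 (neighbors: 2)
  deg(4) = 2 (neighbors: 1, 2)
  deg(5) = 1 (neighbors: 1)

Step 2: Sum all degrees:
  2 + 2 + 1 + 2 + 1 = 8

Verification: sum of degrees = 2 * |E| = 2 * 4 = 8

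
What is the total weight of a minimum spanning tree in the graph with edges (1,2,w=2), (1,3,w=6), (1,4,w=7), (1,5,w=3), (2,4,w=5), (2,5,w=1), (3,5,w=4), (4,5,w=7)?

Apply Kruskal's algorithm (sort edges by weight, add if no cycle):

Sorted edges by weight:
  (2,5) w=1
  (1,2) w=2
  (1,5) w=3
  (3,5) w=4
  (2,4) w=5
  (1,3) w=6
  (1,4) w=7
  (4,5) w=7

Add edge (2,5) w=1 -- no cycle. Running total: 1
Add edge (1,2) w=2 -- no cycle. Running total: 3
Skip edge (1,5) w=3 -- would create cycle
Add edge (3,5) w=4 -- no cycle. Running total: 7
Add edge (2,4) w=5 -- no cycle. Running total: 12

MST edges: (2,5,w=1), (1,2,w=2), (3,5,w=4), (2,4,w=5)
Total MST weight: 1 + 2 + 4 + 5 = 12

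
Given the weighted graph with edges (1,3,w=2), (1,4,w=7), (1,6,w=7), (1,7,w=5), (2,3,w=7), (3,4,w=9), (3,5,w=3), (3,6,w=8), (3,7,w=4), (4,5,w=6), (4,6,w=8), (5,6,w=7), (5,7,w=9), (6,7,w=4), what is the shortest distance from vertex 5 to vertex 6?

Step 1: Build adjacency list with weights:
  1: 3(w=2), 4(w=7), 6(w=7), 7(w=5)
  2: 3(w=7)
  3: 1(w=2), 2(w=7), 4(w=9), 5(w=3), 6(w=8), 7(w=4)
  4: 1(w=7), 3(w=9), 5(w=6), 6(w=8)
  5: 3(w=3), 4(w=6), 6(w=7), 7(w=9)
  6: 1(w=7), 3(w=8), 4(w=8), 5(w=7), 7(w=4)
  7: 1(w=5), 3(w=4), 5(w=9), 6(w=4)

Step 2: Apply Dijkstra's algorithm from vertex 5:
  Visit vertex 5 (distance=0)
    Update dist[3] = 3
    Update dist[4] = 6
    Update dist[6] = 7
    Update dist[7] = 9
  Visit vertex 3 (distance=3)
    Update dist[1] = 5
    Update dist[2] = 10
    Update dist[7] = 7
  Visit vertex 1 (distance=5)
  Visit vertex 4 (distance=6)
  Visit vertex 6 (distance=7)

Step 3: Shortest path: 5 -> 6
Total weight: 7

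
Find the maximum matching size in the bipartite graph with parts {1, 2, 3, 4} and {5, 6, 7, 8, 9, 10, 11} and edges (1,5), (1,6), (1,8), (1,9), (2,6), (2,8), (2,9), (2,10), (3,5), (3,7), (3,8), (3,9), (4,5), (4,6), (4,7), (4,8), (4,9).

Step 1: List the neighbors of each left vertex:
  1: 5, 6, 8, 9
  2: 6, 8, 9, 10
  3: 5, 7, 8, 9
  4: 5, 6, 7, 8, 9

Step 2: Greedily match left vertices, then look for augmenting paths:
  Match 1 -- 5
  Match 2 -- 6
  Match 3 -- 7
  Match 4 -- 8
  No augmenting path remains.

Step 3: Verify this is maximum:
  Matching size 4 = min(|L|, |R|) = min(4, 7), which is an upper bound, so this matching is maximum.

Maximum matching: {(1,5), (2,6), (3,7), (4,8)}
Size: 4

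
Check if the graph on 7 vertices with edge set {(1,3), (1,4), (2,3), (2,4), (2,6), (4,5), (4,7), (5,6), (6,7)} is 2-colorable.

Step 1: Attempt 2-coloring using BFS:
  Start at vertex 1, assign color 0
  Color vertex 3 with color 1 (neighbor of 1)
  Color vertex 4 with color 1 (neighbor of 1)
  Color vertex 2 with color 0 (neighbor of 3)
  Color vertex 5 with color 0 (neighbor of 4)
  Color vertex 7 with color 0 (neighbor of 4)
  Color vertex 6 with color 1 (neighbor of 2)

Step 2: 2-coloring succeeded. No conflicts found.
  Set A (color 0): {1, 2, 5, 7}
  Set B (color 1): {3, 4, 6}

The graph is bipartite with partition {1, 2, 5, 7}, {3, 4, 6}.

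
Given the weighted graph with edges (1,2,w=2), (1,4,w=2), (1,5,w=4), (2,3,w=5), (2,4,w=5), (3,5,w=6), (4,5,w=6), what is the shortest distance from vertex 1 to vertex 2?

Step 1: Build adjacency list with weights:
  1: 2(w=2), 4(w=2), 5(w=4)
  2: 1(w=2), 3(w=5), 4(w=5)
  3: 2(w=5), 5(w=6)
  4: 1(w=2), 2(w=5), 5(w=6)
  5: 1(w=4), 3(w=6), 4(w=6)

Step 2: Apply Dijkstra's algorithm from vertex 1:
  Visit vertex 1 (distance=0)
    Update dist[2] = 2
    Update dist[4] = 2
    Update dist[5] = 4
  Visit vertex 2 (distance=2)
    Update dist[3] = 7

Step 3: Shortest path: 1 -> 2
Total weight: 2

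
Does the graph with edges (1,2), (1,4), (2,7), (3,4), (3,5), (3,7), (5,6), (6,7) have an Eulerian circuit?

Step 1: Find the degree of each vertex:
  deg(1) = 2
  deg(2) = 2
  deg(3) = 3
  deg(4) = 2
  deg(5) = 2
  deg(6) = 2
  deg(7) = 3

Step 2: Count vertices with odd degree:
  Odd-degree vertices: 3, 7 (2 total)

Step 3: Apply Euler's theorem:
  - Eulerian circuit exists iff graph is connected and all vertices have even degree
  - Eulerian path exists iff graph is connected and has 0 or 2 odd-degree vertices

Graph is connected with exactly 2 odd-degree vertices (3, 7).
Eulerian path exists (starting and ending at the odd-degree vertices), but no Eulerian circuit.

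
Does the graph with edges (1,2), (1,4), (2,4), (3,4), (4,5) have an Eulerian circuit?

Step 1: Find the degree of each vertex:
  deg(1) = 2
  deg(2) = 2
  deg(3) = 1
  deg(4) = 4
  deg(5) = 1

Step 2: Count vertices with odd degree:
  Odd-degree vertices: 3, 5 (2 total)

Step 3: Apply Euler's theorem:
  - Eulerian circuit exists iff graph is connected and all vertices have even degree
  - Eulerian path exists iff graph is connected and has 0 or 2 odd-degree vertices

Graph is connected with exactly 2 odd-degree vertices (3, 5).
Eulerian path exists (starting and ending at the odd-degree vertices), but no Eulerian circuit.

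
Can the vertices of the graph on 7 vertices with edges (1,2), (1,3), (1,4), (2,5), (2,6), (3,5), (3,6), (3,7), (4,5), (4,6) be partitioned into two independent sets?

Step 1: Attempt 2-coloring using BFS:
  Start at vertex 1, assign color 0
  Color vertex 2 with color 1 (neighbor of 1)
  Color vertex 3 with color 1 (neighbor of 1)
  Color vertex 4 with color 1 (neighbor of 1)
  Color vertex 5 with color 0 (neighbor of 2)
  Color vertex 6 with color 0 (neighbor of 2)
  Color vertex 7 with color 0 (neighbor of 3)

Step 2: 2-coloring succeeded. No conflicts found.
  Set A (color 0): {1, 5, 6, 7}
  Set B (color 1): {2, 3, 4}

The graph is bipartite with partition {1, 5, 6, 7}, {2, 3, 4}.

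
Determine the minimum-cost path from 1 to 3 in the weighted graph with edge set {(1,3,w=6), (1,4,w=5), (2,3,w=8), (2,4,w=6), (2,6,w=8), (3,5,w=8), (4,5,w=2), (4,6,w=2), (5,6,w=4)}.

Step 1: Build adjacency list with weights:
  1: 3(w=6), 4(w=5)
  2: 3(w=8), 4(w=6), 6(w=8)
  3: 1(w=6), 2(w=8), 5(w=8)
  4: 1(w=5), 2(w=6), 5(w=2), 6(w=2)
  5: 3(w=8), 4(w=2), 6(w=4)
  6: 2(w=8), 4(w=2), 5(w=4)

Step 2: Apply Dijkstra's algorithm from vertex 1:
  Visit vertex 1 (distance=0)
    Update dist[3] = 6
    Update dist[4] = 5
  Visit vertex 4 (distance=5)
    Update dist[2] = 11
    Update dist[5] = 7
    Update dist[6] = 7
  Visit vertex 3 (distance=6)

Step 3: Shortest path: 1 -> 3
Total weight: 6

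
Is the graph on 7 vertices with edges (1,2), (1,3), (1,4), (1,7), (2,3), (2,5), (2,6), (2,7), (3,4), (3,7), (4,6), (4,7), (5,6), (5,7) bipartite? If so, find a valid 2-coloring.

Step 1: Attempt 2-coloring using BFS:
  Start at vertex 1, assign color 0
  Color vertex 2 with color 1 (neighbor of 1)
  Color vertex 3 with color 1 (neighbor of 1)
  Color vertex 4 with color 1 (neighbor of 1)
  Color vertex 7 with color 1 (neighbor of 1)

Step 2: Conflict found! Vertices 2 and 3 are adjacent but have the same color.
This means the graph contains an odd cycle.

The graph is NOT bipartite.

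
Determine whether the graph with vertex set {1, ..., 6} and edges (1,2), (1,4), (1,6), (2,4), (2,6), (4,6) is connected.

Step 1: Build adjacency list from edges:
  1: 2, 4, 6
  2: 1, 4, 6
  3: (none)
  4: 1, 2, 6
  5: (none)
  6: 1, 2, 4

Step 2: Run BFS/DFS from vertex 1:
  Visited: {1, 2, 4, 6}
  Reached 4 of 6 vertices

Step 3: Only 4 of 6 vertices reached. Graph is disconnected.
Connected components: {1, 2, 4, 6}, {3}, {5}
Answer: No, the graph is not connected (3 components).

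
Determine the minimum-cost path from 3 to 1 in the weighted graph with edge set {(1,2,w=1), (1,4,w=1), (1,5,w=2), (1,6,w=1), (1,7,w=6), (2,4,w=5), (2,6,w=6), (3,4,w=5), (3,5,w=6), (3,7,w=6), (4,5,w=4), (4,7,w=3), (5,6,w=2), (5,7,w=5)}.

Step 1: Build adjacency list with weights:
  1: 2(w=1), 4(w=1), 5(w=2), 6(w=1), 7(w=6)
  2: 1(w=1), 4(w=5), 6(w=6)
  3: 4(w=5), 5(w=6), 7(w=6)
  4: 1(w=1), 2(w=5), 3(w=5), 5(w=4), 7(w=3)
  5: 1(w=2), 3(w=6), 4(w=4), 6(w=2), 7(w=5)
  6: 1(w=1), 2(w=6), 5(w=2)
  7: 1(w=6), 3(w=6), 4(w=3), 5(w=5)

Step 2: Apply Dijkstra's algorithm from vertex 3:
  Visit vertex 3 (distance=0)
    Update dist[4] = 5
    Update dist[5] = 6
    Update dist[7] = 6
  Visit vertex 4 (distance=5)
    Update dist[1] = 6
    Update dist[2] = 10
  Visit vertex 1 (distance=6)
    Update dist[2] = 7
    Update dist[6] = 7

Step 3: Shortest path: 3 -> 4 -> 1
Total weight: 5 + 1 = 6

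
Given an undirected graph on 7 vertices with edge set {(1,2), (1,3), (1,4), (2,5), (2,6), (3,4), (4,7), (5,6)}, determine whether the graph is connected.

Step 1: Build adjacency list from edges:
  1: 2, 3, 4
  2: 1, 5, 6
  3: 1, 4
  4: 1, 3, 7
  5: 2, 6
  6: 2, 5
  7: 4

Step 2: Run BFS/DFS from vertex 1:
  Visited: {1, 2, 3, 4, 5, 6, 7}
  Reached 7 of 7 vertices

Step 3: All 7 vertices reached from vertex 1, so the graph is connected.
Answer: Yes, the graph is connected.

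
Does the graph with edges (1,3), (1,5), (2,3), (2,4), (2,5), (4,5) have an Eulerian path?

Step 1: Find the degree of each vertex:
  deg(1) = 2
  deg(2) = 3
  deg(3) = 2
  deg(4) = 2
  deg(5) = 3

Step 2: Count vertices with odd degree:
  Odd-degree vertices: 2, 5 (2 total)

Step 3: Apply Euler's theorem:
  - Eulerian circuit exists iff graph is connected and all vertices have even degree
  - Eulerian path exists iff graph is connected and has 0 or 2 odd-degree vertices

Graph is connected with exactly 2 odd-degree vertices (2, 5).
Eulerian path exists (starting and ending at the odd-degree vertices), but no Eulerian circuit.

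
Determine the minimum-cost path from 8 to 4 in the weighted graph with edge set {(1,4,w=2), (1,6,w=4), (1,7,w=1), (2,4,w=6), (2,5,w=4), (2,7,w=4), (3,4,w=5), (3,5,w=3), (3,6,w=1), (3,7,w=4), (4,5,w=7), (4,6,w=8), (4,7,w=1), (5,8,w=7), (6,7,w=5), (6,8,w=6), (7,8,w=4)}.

Step 1: Build adjacency list with weights:
  1: 4(w=2), 6(w=4), 7(w=1)
  2: 4(w=6), 5(w=4), 7(w=4)
  3: 4(w=5), 5(w=3), 6(w=1), 7(w=4)
  4: 1(w=2), 2(w=6), 3(w=5), 5(w=7), 6(w=8), 7(w=1)
  5: 2(w=4), 3(w=3), 4(w=7), 8(w=7)
  6: 1(w=4), 3(w=1), 4(w=8), 7(w=5), 8(w=6)
  7: 1(w=1), 2(w=4), 3(w=4), 4(w=1), 6(w=5), 8(w=4)
  8: 5(w=7), 6(w=6), 7(w=4)

Step 2: Apply Dijkstra's algorithm from vertex 8:
  Visit vertex 8 (distance=0)
    Update dist[5] = 7
    Update dist[6] = 6
    Update dist[7] = 4
  Visit vertex 7 (distance=4)
    Update dist[1] = 5
    Update dist[2] = 8
    Update dist[3] = 8
    Update dist[4] = 5
  Visit vertex 1 (distance=5)
  Visit vertex 4 (distance=5)

Step 3: Shortest path: 8 -> 7 -> 4
Total weight: 4 + 1 = 5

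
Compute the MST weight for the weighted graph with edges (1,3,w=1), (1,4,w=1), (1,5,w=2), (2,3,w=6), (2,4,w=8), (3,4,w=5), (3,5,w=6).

Apply Kruskal's algorithm (sort edges by weight, add if no cycle):

Sorted edges by weight:
  (1,4) w=1
  (1,3) w=1
  (1,5) w=2
  (3,4) w=5
  (2,3) w=6
  (3,5) w=6
  (2,4) w=8

Add edge (1,4) w=1 -- no cycle. Running total: 1
Add edge (1,3) w=1 -- no cycle. Running total: 2
Add edge (1,5) w=2 -- no cycle. Running total: 4
Skip edge (3,4) w=5 -- would create cycle
Add edge (2,3) w=6 -- no cycle. Running total: 10

MST edges: (1,4,w=1), (1,3,w=1), (1,5,w=2), (2,3,w=6)
Total MST weight: 1 + 1 + 2 + 6 = 10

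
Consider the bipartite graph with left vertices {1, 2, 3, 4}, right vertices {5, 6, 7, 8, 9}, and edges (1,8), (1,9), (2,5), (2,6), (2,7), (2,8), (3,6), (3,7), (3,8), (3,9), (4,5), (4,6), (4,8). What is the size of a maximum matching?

Step 1: List the neighbors of each left vertex:
  1: 8, 9
  2: 5, 6, 7, 8
  3: 6, 7, 8, 9
  4: 5, 6, 8

Step 2: Greedily match left vertices, then look for augmenting paths:
  Match 1 -- 8
  Match 2 -- 7
  Match 3 -- 6
  Match 4 -- 5
  No augmenting path remains.

Step 3: Verify this is maximum:
  Matching size 4 = min(|L|, |R|) = min(4, 5), which is an upper bound, so this matching is maximum.

Maximum matching: {(1,8), (2,7), (3,6), (4,5)}
Size: 4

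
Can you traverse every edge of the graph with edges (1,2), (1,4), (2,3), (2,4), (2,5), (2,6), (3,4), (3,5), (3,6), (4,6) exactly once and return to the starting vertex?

Step 1: Find the degree of each vertex:
  deg(1) = 2
  deg(2) = 5
  deg(3) = 4
  deg(4) = 4
  deg(5) = 2
  deg(6) = 3

Step 2: Count vertices with odd degree:
  Odd-degree vertices: 2, 6 (2 total)

Step 3: Apply Euler's theorem:
  - Eulerian circuit exists iff graph is connected and all vertices have even degree
  - Eulerian path exists iff graph is connected and has 0 or 2 odd-degree vertices

Graph is connected with exactly 2 odd-degree vertices (2, 6).
Eulerian path exists (starting and ending at the odd-degree vertices), but no Eulerian circuit.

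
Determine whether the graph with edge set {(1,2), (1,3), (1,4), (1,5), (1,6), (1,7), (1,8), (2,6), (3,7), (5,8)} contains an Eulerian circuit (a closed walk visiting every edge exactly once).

Step 1: Find the degree of each vertex:
  deg(1) = 7
  deg(2) = 2
  deg(3) = 2
  deg(4) = 1
  deg(5) = 2
  deg(6) = 2
  deg(7) = 2
  deg(8) = 2

Step 2: Count vertices with odd degree:
  Odd-degree vertices: 1, 4 (2 total)

Step 3: Apply Euler's theorem:
  - Eulerian circuit exists iff graph is connected and all vertices have even degree
  - Eulerian path exists iff graph is connected and has 0 or 2 odd-degree vertices

Graph is connected with exactly 2 odd-degree vertices (1, 4).
Eulerian path exists (starting and ending at the odd-degree vertices), but no Eulerian circuit.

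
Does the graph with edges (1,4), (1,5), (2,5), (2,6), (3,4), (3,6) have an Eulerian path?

Step 1: Find the degree of each vertex:
  deg(1) = 2
  deg(2) = 2
  deg(3) = 2
  deg(4) = 2
  deg(5) = 2
  deg(6) = 2

Step 2: Count vertices with odd degree:
  All vertices have even degree (0 odd-degree vertices)

Step 3: Apply Euler's theorem:
  - Eulerian circuit exists iff graph is connected and all vertices have even degree
  - Eulerian path exists iff graph is connected and has 0 or 2 odd-degree vertices

Graph is connected with 0 odd-degree vertices.
Both Eulerian circuit and Eulerian path exist.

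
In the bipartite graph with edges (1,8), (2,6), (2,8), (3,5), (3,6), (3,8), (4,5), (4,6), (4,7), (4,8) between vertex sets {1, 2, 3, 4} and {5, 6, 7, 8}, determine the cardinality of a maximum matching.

Step 1: List the neighbors of each left vertex:
  1: 8
  2: 6, 8
  3: 5, 6, 8
  4: 5, 6, 7, 8

Step 2: Greedily match left vertices, then look for augmenting paths:
  Match 1 -- 8
  Match 2 -- 6
  Match 3 -- 5
  Match 4 -- 7
  No augmenting path remains.

Step 3: Verify this is maximum:
  Matching size 4 = min(|L|, |R|) = min(4, 4), which is an upper bound, so this matching is maximum.

Maximum matching: {(1,8), (2,6), (3,5), (4,7)}
Size: 4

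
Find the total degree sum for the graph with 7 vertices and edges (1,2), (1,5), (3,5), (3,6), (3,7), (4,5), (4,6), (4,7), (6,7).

Step 1: Count edges incident to each vertex:
  deg(1) = 2 (neighbors: 2, 5)
  deg(2) = 1 (neighbors: 1)
  deg(3) = 3 (neighbors: 5, 6, 7)
  deg(4) = 3 (neighbors: 5, 6, 7)
  deg(5) = 3 (neighbors: 1, 3, 4)
  deg(6) = 3 (neighbors: 3, 4, 7)
  deg(7) = 3 (neighbors: 3, 4, 6)

Step 2: Sum all degrees:
  2 + 1 + 3 + 3 + 3 + 3 + 3 = 18

Verification: sum of degrees = 2 * |E| = 2 * 9 = 18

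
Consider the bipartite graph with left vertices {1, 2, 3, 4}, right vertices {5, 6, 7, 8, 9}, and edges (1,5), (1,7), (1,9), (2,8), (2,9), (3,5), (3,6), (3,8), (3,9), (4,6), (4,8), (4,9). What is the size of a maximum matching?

Step 1: List the neighbors of each left vertex:
  1: 5, 7, 9
  2: 8, 9
  3: 5, 6, 8, 9
  4: 6, 8, 9

Step 2: Greedily match left vertices, then look for augmenting paths:
  Match 1 -- 5
  Match 2 -- 8
  Match 3 -- 6
  Match 4 -- 9
  No augmenting path remains.

Step 3: Verify this is maximum:
  Matching size 4 = min(|L|, |R|) = min(4, 5), which is an upper bound, so this matching is maximum.

Maximum matching: {(1,5), (2,8), (3,6), (4,9)}
Size: 4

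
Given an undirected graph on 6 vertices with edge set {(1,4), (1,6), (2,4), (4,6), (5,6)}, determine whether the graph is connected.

Step 1: Build adjacency list from edges:
  1: 4, 6
  2: 4
  3: (none)
  4: 1, 2, 6
  5: 6
  6: 1, 4, 5

Step 2: Run BFS/DFS from vertex 1:
  Visited: {1, 4, 6, 2, 5}
  Reached 5 of 6 vertices

Step 3: Only 5 of 6 vertices reached. Graph is disconnected.
Connected components: {1, 2, 4, 5, 6}, {3}
Answer: No, the graph is not connected (2 components).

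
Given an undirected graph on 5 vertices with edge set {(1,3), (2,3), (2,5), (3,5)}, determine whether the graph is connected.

Step 1: Build adjacency list from edges:
  1: 3
  2: 3, 5
  3: 1, 2, 5
  4: (none)
  5: 2, 3

Step 2: Run BFS/DFS from vertex 1:
  Visited: {1, 3, 2, 5}
  Reached 4 of 5 vertices

Step 3: Only 4 of 5 vertices reached. Graph is disconnected.
Connected components: {1, 2, 3, 5}, {4}
Answer: No, the graph is not connected (2 components).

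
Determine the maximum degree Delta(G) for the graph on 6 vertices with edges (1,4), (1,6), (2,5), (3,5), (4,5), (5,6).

Step 1: Count edges incident to each vertex:
  deg(1) = 2 (neighbors: 4, 6)
  deg(2) = 1 (neighbors: 5)
  deg(3) = 1 (neighbors: 5)
  deg(4) = 2 (neighbors: 1, 5)
  deg(5) = 4 (neighbors: 2, 3, 4, 6)
  deg(6) = 2 (neighbors: 1, 5)

Step 2: Find maximum:
  max(2, 1, 1, 2, 4, 2) = 4 (vertex 5)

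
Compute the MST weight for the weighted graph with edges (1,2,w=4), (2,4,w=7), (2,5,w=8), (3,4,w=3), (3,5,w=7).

Apply Kruskal's algorithm (sort edges by weight, add if no cycle):

Sorted edges by weight:
  (3,4) w=3
  (1,2) w=4
  (2,4) w=7
  (3,5) w=7
  (2,5) w=8

Add edge (3,4) w=3 -- no cycle. Running total: 3
Add edge (1,2) w=4 -- no cycle. Running total: 7
Add edge (2,4) w=7 -- no cycle. Running total: 14
Add edge (3,5) w=7 -- no cycle. Running total: 21

MST edges: (3,4,w=3), (1,2,w=4), (2,4,w=7), (3,5,w=7)
Total MST weight: 3 + 4 + 7 + 7 = 21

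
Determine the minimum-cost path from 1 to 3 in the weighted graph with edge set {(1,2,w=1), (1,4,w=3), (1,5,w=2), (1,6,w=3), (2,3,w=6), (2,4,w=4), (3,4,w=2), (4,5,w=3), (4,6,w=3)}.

Step 1: Build adjacency list with weights:
  1: 2(w=1), 4(w=3), 5(w=2), 6(w=3)
  2: 1(w=1), 3(w=6), 4(w=4)
  3: 2(w=6), 4(w=2)
  4: 1(w=3), 2(w=4), 3(w=2), 5(w=3), 6(w=3)
  5: 1(w=2), 4(w=3)
  6: 1(w=3), 4(w=3)

Step 2: Apply Dijkstra's algorithm from vertex 1:
  Visit vertex 1 (distance=0)
    Update dist[2] = 1
    Update dist[4] = 3
    Update dist[5] = 2
    Update dist[6] = 3
  Visit vertex 2 (distance=1)
    Update dist[3] = 7
  Visit vertex 5 (distance=2)
  Visit vertex 4 (distance=3)
    Update dist[3] = 5
  Visit vertex 6 (distance=3)
  Visit vertex 3 (distance=5)

Step 3: Shortest path: 1 -> 4 -> 3
Total weight: 3 + 2 = 5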